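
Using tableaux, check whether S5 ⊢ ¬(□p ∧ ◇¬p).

Tableau for the negation □p ∧ ◇¬p:
1. □p ∧ ◇¬p, u
2. □p, u   [∧-rule on 1]
3. ◇¬p, u   [∧-rule on 1]
4. p, u   [□-rule on 2 via uRu]
5. ¬p, v   [◇-rule on 3: fresh world v, uRv]
6. p, v   [□-rule on 2 via uRv]
Accessibility: uRu, uRv, vRu, vRv
Branch closes: p and ¬p both at v.
Every branch of the negation's tableau closes; the branch above is one of them.

Valid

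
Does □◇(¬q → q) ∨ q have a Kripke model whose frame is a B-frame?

1. □◇(¬q → q) ∨ q, u
2. q, u
Accessibility: uRu

Satisfiable (open branch found)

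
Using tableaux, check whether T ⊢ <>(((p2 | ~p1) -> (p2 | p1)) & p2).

Tableau for the negation ~<>(((p2 | ~p1) -> (p2 | p1)) & p2):
1. ~<>(((p2 | ~p1) -> (p2 | p1)) & p2), u
2. ~(((p2 | ~p1) -> (p2 | p1)) & p2), u
3. ~p2, u
Accessibility: uRu
The negation has an open branch (countermodel exists).

No, not valid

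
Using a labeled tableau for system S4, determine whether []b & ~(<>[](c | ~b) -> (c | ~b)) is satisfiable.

1. []b & ~(<>[](c | ~b) -> (c | ~b)), 0
2. []b, 0
3. ~(<>[](c | ~b) -> (c | ~b)), 0
4. <>[](c | ~b), 0
5. ~(c | ~b), 0
6. ~c, 0
7. b, 0
8. [](c | ~b), 1
9. b, 1
10. c | ~b, 1
11. c, 1
Accessibility: 0R0, 0R1, 1R1

Satisfiable (open branch found)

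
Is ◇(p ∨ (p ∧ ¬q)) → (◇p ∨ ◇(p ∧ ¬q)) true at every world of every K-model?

Valid

Tableau for the negation ¬(◇(p ∨ (p ∧ ¬q)) → (◇p ∨ ◇(p ∧ ¬q))):
1. ¬(◇(p ∨ (p ∧ ¬q)) → (◇p ∨ ◇(p ∧ ¬q))), u
2. ◇(p ∨ (p ∧ ¬q)), u   [¬→-rule on 1]
3. ¬(◇p ∨ ◇(p ∧ ¬q)), u   [¬→-rule on 1]
4. ¬◇p, u   [¬∨-rule on 3]
5. ¬◇(p ∧ ¬q), u   [¬∨-rule on 3]
6. p ∨ (p ∧ ¬q), v   [◇-rule on 2: fresh world v, uRv]
7. ¬p, v   [¬◇-rule on 4 via uRv]
8. ¬(p ∧ ¬q), v   [¬◇-rule on 5 via uRv]
9. p ∧ ¬q, v   [∨-rule on 6 (branches; this branch)]
10. p, v   [∧-rule on 9]
11. ¬q, v   [∧-rule on 9]
Accessibility: uRv
Branch closes: p and ¬p both at v.
All branches of the negation close; one closing branch shown above.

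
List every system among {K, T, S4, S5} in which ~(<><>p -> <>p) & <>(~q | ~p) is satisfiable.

T-tableau for the formula:
1. ~(<><>p -> <>p) & <>(~q | ~p), u
2. ~(<><>p -> <>p), u
3. <>(~q | ~p), u
4. <><>p, u
5. ~<>p, u
6. ~p, u
7. ~q | ~p, v
8. ~p, v
9. <>p, w
10. ~p, w
11. p, x
Accessibility: uRu, uRv, uRw, vRv, wRw, wRx, xRx
Complete open branch: satisfiable in T, hence also in K (this T-model is also a K-model).
S4-tableau for the formula:
1. ~(<><>p -> <>p) & <>(~q | ~p), u
2. ~(<><>p -> <>p), u
3. <>(~q | ~p), u
4. <><>p, u
5. ~<>p, u
6. ~p, u
7. ~q | ~p, v
8. ~p, v
9. <>p, w
10. ~p, w
11. p, x
12. ~p, x
Accessibility: uRu, uRv, uRw, uRx, vRv, wRw, wRx, xRx
Branch closes: p and ~p both at x.
Every branch closes (one shown): unsatisfiable in S4, hence also in S5 (every S5-frame is an S4-frame).

K, T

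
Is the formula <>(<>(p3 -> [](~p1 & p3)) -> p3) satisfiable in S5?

1. <>(<>(p3 -> [](~p1 & p3)) -> p3), w0
2. <>(p3 -> [](~p1 & p3)) -> p3, w1
3. p3, w1
Accessibility: w0Rw0, w0Rw1, w1Rw0, w1Rw1

Satisfiable (open branch found)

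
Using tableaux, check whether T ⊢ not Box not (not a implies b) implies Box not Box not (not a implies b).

Tableau for the negation not (not Box not (not a implies b) implies Box not Box not (not a implies b)):
1. not (not Box not (not a implies b) implies Box not Box not (not a implies b)), 0
2. not Box not (not a implies b), 0
3. not Box not Box not (not a implies b), 0
4. not a implies b, 1
5. b, 1
6. Box not (not a implies b), 2
7. not (not a implies b), 2
8. not a, 2
9. not b, 2
Accessibility: 0R0, 0R1, 0R2, 1R1, 2R2
The negation has an open branch (countermodel exists).

Not valid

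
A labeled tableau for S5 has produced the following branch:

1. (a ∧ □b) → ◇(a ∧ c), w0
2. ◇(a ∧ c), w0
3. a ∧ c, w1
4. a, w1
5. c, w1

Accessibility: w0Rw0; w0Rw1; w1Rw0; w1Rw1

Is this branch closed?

Not closed

No atom appears with both signs at the same world.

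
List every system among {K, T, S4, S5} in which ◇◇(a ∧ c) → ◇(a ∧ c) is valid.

S4, S5

T-tableau for the negation ¬(◇◇(a ∧ c) → ◇(a ∧ c)):
1. ¬(◇◇(a ∧ c) → ◇(a ∧ c)), w0
2. ◇◇(a ∧ c), w0
3. ¬◇(a ∧ c), w0
4. ¬(a ∧ c), w0
5. ¬c, w0
6. ◇(a ∧ c), w1
7. ¬(a ∧ c), w1
8. ¬c, w1
9. a ∧ c, w2
10. a, w2
11. c, w2
Accessibility: w0Rw0, w0Rw1, w1Rw1, w1Rw2, w2Rw2
Complete open branch: countermodel on a T-frame, so not valid in T, nor in K (the same frame is also a K-frame).
S4-tableau for the negation ¬(◇◇(a ∧ c) → ◇(a ∧ c)):
1. ¬(◇◇(a ∧ c) → ◇(a ∧ c)), w0
2. ◇◇(a ∧ c), w0
3. ¬◇(a ∧ c), w0
4. ¬(a ∧ c), w0
5. ¬c, w0
6. ◇(a ∧ c), w1
7. ¬(a ∧ c), w1
8. ¬c, w1
9. a ∧ c, w2
10. a, w2
11. c, w2
12. ¬(a ∧ c), w2
13. ¬c, w2
Accessibility: w0Rw0, w0Rw1, w0Rw2, w1Rw1, w1Rw2, w2Rw2
Branch closes: c and ¬c both at w2.
Every branch closes (one shown): valid in S4, hence also in S5 (every theorem of S4 is a theorem of S5).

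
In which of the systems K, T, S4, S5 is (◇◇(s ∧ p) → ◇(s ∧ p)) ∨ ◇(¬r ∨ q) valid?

S4, S5

S4-tableau for the negation ¬((◇◇(s ∧ p) → ◇(s ∧ p)) ∨ ◇(¬r ∨ q)):
1. ¬((◇◇(s ∧ p) → ◇(s ∧ p)) ∨ ◇(¬r ∨ q)), u
2. ¬(◇◇(s ∧ p) → ◇(s ∧ p)), u
3. ¬◇(¬r ∨ q), u
4. ◇◇(s ∧ p), u
5. ¬◇(s ∧ p), u
6. ¬(¬r ∨ q), u
7. r, u
8. ¬q, u
9. ¬(s ∧ p), u
10. ¬p, u
11. ◇(s ∧ p), v
12. ¬(¬r ∨ q), v
13. r, v
14. ¬q, v
15. ¬(s ∧ p), v
16. ¬p, v
17. s ∧ p, w
18. s, w
19. p, w
20. ¬(¬r ∨ q), w
21. r, w
22. ¬q, w
23. ¬(s ∧ p), w
24. ¬p, w
Accessibility: uRu, uRv, uRw, vRv, vRw, wRw
Branch closes: p and ¬p both at w.
Every branch closes (one shown): valid in S4, hence also in S5 (every theorem of S4 is a theorem of S5).
T-tableau for the negation ¬((◇◇(s ∧ p) → ◇(s ∧ p)) ∨ ◇(¬r ∨ q)):
1. ¬((◇◇(s ∧ p) → ◇(s ∧ p)) ∨ ◇(¬r ∨ q)), u
2. ¬(◇◇(s ∧ p) → ◇(s ∧ p)), u
3. ¬◇(¬r ∨ q), u
4. ◇◇(s ∧ p), u
5. ¬◇(s ∧ p), u
6. ¬(¬r ∨ q), u
7. r, u
8. ¬q, u
9. ¬(s ∧ p), u
10. ¬p, u
11. ◇(s ∧ p), v
12. ¬(¬r ∨ q), v
13. r, v
14. ¬q, v
15. ¬(s ∧ p), v
16. ¬p, v
17. s ∧ p, w
18. s, w
19. p, w
Accessibility: uRu, uRv, vRv, vRw, wRw
Complete open branch: countermodel on a T-frame, so not valid in T, nor in K (the same frame is also a K-frame).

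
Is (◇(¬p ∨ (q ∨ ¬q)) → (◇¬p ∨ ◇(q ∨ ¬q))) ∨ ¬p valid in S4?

Valid in S4

Tableau for the negation ¬((◇(¬p ∨ (q ∨ ¬q)) → (◇¬p ∨ ◇(q ∨ ¬q))) ∨ ¬p):
1. ¬((◇(¬p ∨ (q ∨ ¬q)) → (◇¬p ∨ ◇(q ∨ ¬q))) ∨ ¬p), w0
2. ¬(◇(¬p ∨ (q ∨ ¬q)) → (◇¬p ∨ ◇(q ∨ ¬q))), w0
3. p, w0
4. ◇(¬p ∨ (q ∨ ¬q)), w0
5. ¬(◇¬p ∨ ◇(q ∨ ¬q)), w0
6. ¬◇¬p, w0
7. ¬◇(q ∨ ¬q), w0
8. ¬(q ∨ ¬q), w0
9. ¬q, w0
10. q, w0
Accessibility: w0Rw0
Branch closes: q and ¬q both at w0.
All branches of the negation close; one closing branch shown above.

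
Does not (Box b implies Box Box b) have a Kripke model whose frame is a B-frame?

1. not (Box b implies Box Box b), w0
2. Box b, w0   [neg-implies-rule on 1]
3. not Box Box b, w0   [neg-implies-rule on 1]
4. b, w0   [Box-rule on 2 via w0Rw0]
5. not Box b, w1   [neg-Box-rule on 3: fresh world w1, w0Rw1]
6. b, w1   [Box-rule on 2 via w0Rw1]
7. not b, w2   [neg-Box-rule on 5: fresh world w2, w1Rw2]
Accessibility: w0Rw0, w0Rw1, w1Rw0, w1Rw1, w1Rw2, w2Rw1, w2Rw2

Satisfiable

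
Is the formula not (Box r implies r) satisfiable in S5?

1. not (Box r implies r), w0
2. Box r, w0
3. not r, w0
4. r, w0
Accessibility: w0Rw0
Branch closes: r and not r both at w0.
(One branch shown.) All branches close.

Unsatisfiable (every branch closes)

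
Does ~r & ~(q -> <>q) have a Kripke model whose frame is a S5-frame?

1. ~r & ~(q -> <>q), 0
2. ~r, 0   [&-rule on 1]
3. ~(q -> <>q), 0   [&-rule on 1]
4. q, 0   [~->-rule on 3]
5. ~<>q, 0   [~->-rule on 3]
6. ~q, 0   [~<>-rule on 5 via 0R0]
Accessibility: 0R0
Branch closes: q and ~q both at 0.
(One branch shown.) All branches close.

Unsatisfiable (every branch closes)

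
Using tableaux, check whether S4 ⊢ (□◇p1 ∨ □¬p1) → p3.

Not valid

Tableau for the negation ¬((□◇p1 ∨ □¬p1) → p3):
1. ¬((□◇p1 ∨ □¬p1) → p3), 0
2. □◇p1 ∨ □¬p1, 0
3. ¬p3, 0
4. □¬p1, 0
5. ¬p1, 0
Accessibility: 0R0
The negation has an open branch (countermodel exists).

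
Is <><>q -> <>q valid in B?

Tableau for the negation ~(<><>q -> <>q):
1. ~(<><>q -> <>q), 0
2. <><>q, 0   [~->-rule on 1]
3. ~<>q, 0   [~->-rule on 1]
4. ~q, 0   [~<>-rule on 3 via 0R0]
5. <>q, 1   [<>-rule on 2: fresh world 1, 0R1]
6. ~q, 1   [~<>-rule on 3 via 0R1]
7. q, 2   [<>-rule on 5: fresh world 2, 1R2]
Accessibility: 0R0, 0R1, 1R0, 1R1, 1R2, 2R1, 2R2
The negation has an open branch (countermodel exists).

Invalid (countermodel exists)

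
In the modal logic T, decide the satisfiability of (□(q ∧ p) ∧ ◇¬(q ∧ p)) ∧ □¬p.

1. (□(q ∧ p) ∧ ◇¬(q ∧ p)) ∧ □¬p, 0
2. □(q ∧ p) ∧ ◇¬(q ∧ p), 0
3. □¬p, 0
4. □(q ∧ p), 0
5. ◇¬(q ∧ p), 0
6. ¬p, 0
7. q ∧ p, 0
8. q, 0
9. p, 0
Accessibility: 0R0
Branch closes: p and ¬p both at 0.
(One branch shown.) All branches close.

Unsatisfiable (every branch closes)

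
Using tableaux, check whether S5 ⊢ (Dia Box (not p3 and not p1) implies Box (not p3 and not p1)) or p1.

Tableau for the negation not ((Dia Box (not p3 and not p1) implies Box (not p3 and not p1)) or p1):
1. not ((Dia Box (not p3 and not p1) implies Box (not p3 and not p1)) or p1), 0
2. not (Dia Box (not p3 and not p1) implies Box (not p3 and not p1)), 0
3. not p1, 0
4. Dia Box (not p3 and not p1), 0
5. not Box (not p3 and not p1), 0
6. Box (not p3 and not p1), 1
7. not p3 and not p1, 0
8. not p3, 0
9. not p3 and not p1, 1
10. not p3, 1
11. not p1, 1
12. not (not p3 and not p1), 2
13. not p3 and not p1, 2
14. not p3, 2
15. not p1, 2
16. p1, 2
Accessibility: 0R0, 0R1, 0R2, 1R0, 1R1, 1R2, 2R0, 2R1, 2R2
Branch closes: p1 and not p1 both at 2.
Every branch of the negation's tableau closes; the branch above is one of them.

Valid in S5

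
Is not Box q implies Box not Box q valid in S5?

Tableau for the negation not (not Box q implies Box not Box q):
1. not (not Box q implies Box not Box q), u
2. not Box q, u
3. not Box not Box q, u
4. not q, v
5. Box q, w
6. q, u
7. q, v
Accessibility: uRu, uRv, uRw, vRu, vRv, vRw, wRu, wRv, wRw
Branch closes: q and not q both at v.
All branches of the negation close; one closing branch shown above.

Valid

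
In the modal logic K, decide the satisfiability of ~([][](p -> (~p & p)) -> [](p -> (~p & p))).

Yes, satisfiable

1. ~([][](p -> (~p & p)) -> [](p -> (~p & p))), 0
2. [][](p -> (~p & p)), 0
3. ~[](p -> (~p & p)), 0
4. ~(p -> (~p & p)), 1
5. p, 1
6. ~(~p & p), 1
7. [](p -> (~p & p)), 1
Accessibility: 0R1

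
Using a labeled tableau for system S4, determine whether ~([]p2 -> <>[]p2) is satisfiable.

1. ~([]p2 -> <>[]p2), u
2. []p2, u   [~->-rule on 1]
3. ~<>[]p2, u   [~->-rule on 1]
4. p2, u   [[]-rule on 2 via uRu]
5. ~[]p2, u   [~<>-rule on 3 via uRu]
6. ~p2, v   [~[]-rule on 5: fresh world v, uRv]
7. p2, v   [[]-rule on 2 via uRv]
Accessibility: uRu, uRv, vRv
Branch closes: p2 and ~p2 both at v.
All branches of the tableau close; one closing branch shown above.

No, unsatisfiable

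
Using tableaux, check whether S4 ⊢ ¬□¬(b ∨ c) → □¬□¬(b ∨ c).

Not valid

Tableau for the negation ¬(¬□¬(b ∨ c) → □¬□¬(b ∨ c)):
1. ¬(¬□¬(b ∨ c) → □¬□¬(b ∨ c)), w0
2. ¬□¬(b ∨ c), w0
3. ¬□¬□¬(b ∨ c), w0
4. b ∨ c, w1
5. c, w1
6. □¬(b ∨ c), w2
7. ¬(b ∨ c), w2
8. ¬b, w2
9. ¬c, w2
Accessibility: w0Rw0, w0Rw1, w0Rw2, w1Rw1, w2Rw2
The negation has an open branch (countermodel exists).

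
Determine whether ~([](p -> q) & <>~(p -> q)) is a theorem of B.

Valid in B

Tableau for the negation [](p -> q) & <>~(p -> q):
1. [](p -> q) & <>~(p -> q), u
2. [](p -> q), u   [&-rule on 1]
3. <>~(p -> q), u   [&-rule on 1]
4. p -> q, u   [[]-rule on 2 via uRu]
5. q, u   [->-rule on 4 (branches; this branch)]
6. ~(p -> q), v   [<>-rule on 3: fresh world v, uRv]
7. p, v   [~->-rule on 6]
8. ~q, v   [~->-rule on 6]
9. p -> q, v   [[]-rule on 2 via uRv]
10. q, v   [->-rule on 9 (branches; this branch)]
Accessibility: uRu, uRv, vRu, vRv
Branch closes: q and ~q both at v.
All branches of the negation close; one closing branch shown above.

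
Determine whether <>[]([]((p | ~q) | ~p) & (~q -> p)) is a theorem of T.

Tableau for the negation ~<>[]([]((p | ~q) | ~p) & (~q -> p)):
1. ~<>[]([]((p | ~q) | ~p) & (~q -> p)), w0
2. ~[]([]((p | ~q) | ~p) & (~q -> p)), w0
3. ~([]((p | ~q) | ~p) & (~q -> p)), w1
4. ~[]([]((p | ~q) | ~p) & (~q -> p)), w1
5. ~(~q -> p), w1
6. ~q, w1
7. ~p, w1
8. ~([]((p | ~q) | ~p) & (~q -> p)), w2
9. ~(~q -> p), w2
10. ~q, w2
11. ~p, w2
Accessibility: w0Rw0, w0Rw1, w1Rw1, w1Rw2, w2Rw2
The negation has an open branch (countermodel exists).

No, not valid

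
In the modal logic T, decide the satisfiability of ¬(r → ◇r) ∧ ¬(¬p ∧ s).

1. ¬(r → ◇r) ∧ ¬(¬p ∧ s), 0
2. ¬(r → ◇r), 0
3. ¬(¬p ∧ s), 0
4. r, 0
5. ¬◇r, 0
6. ¬r, 0
Accessibility: 0R0
Branch closes: r and ¬r both at 0.
Every branch closes; the branch above is one of them.

Unsatisfiable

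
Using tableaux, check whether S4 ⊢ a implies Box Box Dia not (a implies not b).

Tableau for the negation not (a implies Box Box Dia not (a implies not b)):
1. not (a implies Box Box Dia not (a implies not b)), 0
2. a, 0   [neg-implies-rule on 1]
3. not Box Box Dia not (a implies not b), 0   [neg-implies-rule on 1]
4. not Box Dia not (a implies not b), 1   [neg-Box-rule on 3: fresh world 1, 0R1]
5. not Dia not (a implies not b), 2   [neg-Box-rule on 4: fresh world 2, 1R2]
6. a implies not b, 2   [neg-Dia-rule on 5 via 2R2]
7. not b, 2   [implies-rule on 6 (branches; this branch)]
Accessibility: 0R0, 0R1, 0R2, 1R1, 1R2, 2R2
The negation has an open branch (countermodel exists).

No, not valid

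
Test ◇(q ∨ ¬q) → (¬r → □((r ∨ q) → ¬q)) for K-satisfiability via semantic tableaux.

1. ◇(q ∨ ¬q) → (¬r → □((r ∨ q) → ¬q)), 0
2. ¬r → □((r ∨ q) → ¬q), 0   [→-rule on 1 (branches; this branch)]
3. □((r ∨ q) → ¬q), 0   [→-rule on 2 (branches; this branch)]

Satisfiable (open branch found)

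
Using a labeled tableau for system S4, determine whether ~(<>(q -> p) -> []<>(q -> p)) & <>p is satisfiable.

1. ~(<>(q -> p) -> []<>(q -> p)) & <>p, 0
2. ~(<>(q -> p) -> []<>(q -> p)), 0
3. <>p, 0
4. <>(q -> p), 0
5. ~[]<>(q -> p), 0
6. p, 1
7. q -> p, 2
8. p, 2
9. ~<>(q -> p), 3
10. ~(q -> p), 3
11. q, 3
12. ~p, 3
Accessibility: 0R0, 0R1, 0R2, 0R3, 1R1, 2R2, 3R3

Yes, satisfiable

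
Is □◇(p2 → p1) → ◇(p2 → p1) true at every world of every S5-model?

Tableau for the negation ¬(□◇(p2 → p1) → ◇(p2 → p1)):
1. ¬(□◇(p2 → p1) → ◇(p2 → p1)), u
2. □◇(p2 → p1), u
3. ¬◇(p2 → p1), u
4. ◇(p2 → p1), u
5. ¬(p2 → p1), u
6. p2, u
7. ¬p1, u
8. p2 → p1, v
9. ◇(p2 → p1), v
10. ¬(p2 → p1), v
11. p2, v
12. ¬p1, v
13. p1, v
Accessibility: uRu, uRv, vRu, vRv
Branch closes: p1 and ¬p1 both at v.
Every branch of the negation's tableau closes; the branch above is one of them.

Valid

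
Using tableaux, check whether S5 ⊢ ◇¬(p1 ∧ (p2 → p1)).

Not valid

Tableau for the negation ¬◇¬(p1 ∧ (p2 → p1)):
1. ¬◇¬(p1 ∧ (p2 → p1)), w0
2. p1 ∧ (p2 → p1), w0
3. p1, w0
4. p2 → p1, w0
Accessibility: w0Rw0
The negation has an open branch (countermodel exists).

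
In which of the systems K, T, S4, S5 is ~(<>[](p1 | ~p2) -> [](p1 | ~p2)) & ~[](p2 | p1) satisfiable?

K, T, S4

S5-tableau for the formula:
1. ~(<>[](p1 | ~p2) -> [](p1 | ~p2)) & ~[](p2 | p1), 0
2. ~(<>[](p1 | ~p2) -> [](p1 | ~p2)), 0   [&-rule on 1]
3. ~[](p2 | p1), 0   [&-rule on 1]
4. <>[](p1 | ~p2), 0   [~->-rule on 2]
5. ~[](p1 | ~p2), 0   [~->-rule on 2]
6. ~(p2 | p1), 1   [~[]-rule on 3: fresh world 1, 0R1]
7. ~p2, 1   [~|-rule on 6]
8. ~p1, 1   [~|-rule on 6]
9. [](p1 | ~p2), 2   [<>-rule on 4: fresh world 2, 0R2]
10. p1 | ~p2, 0   [[]-rule on 9 via 2R0]
11. p1 | ~p2, 1   [[]-rule on 9 via 2R1]
12. p1 | ~p2, 2   [[]-rule on 9 via 2R2]
13. ~p2, 0   [|-rule on 10 (branches; this branch)]
14. ~p2, 2   [|-rule on 12 (branches; this branch)]
15. ~(p1 | ~p2), 3   [~[]-rule on 5: fresh world 3, 0R3]
16. ~p1, 3   [~|-rule on 15]
17. p2, 3   [~|-rule on 15]
18. p1 | ~p2, 3   [[]-rule on 9 via 2R3]
19. ~p2, 3   [|-rule on 18 (branches; this branch)]
Accessibility: 0R0, 0R1, 0R2, 0R3, 1R0, 1R1, 1R2, 1R3, 2R0, 2R1, 2R2, 2R3, 3R0, 3R1, 3R2, 3R3
Branch closes: p2 and ~p2 both at 3.
Every branch closes (one shown): unsatisfiable in S5.
S4-tableau for the formula:
1. ~(<>[](p1 | ~p2) -> [](p1 | ~p2)) & ~[](p2 | p1), 0
2. ~(<>[](p1 | ~p2) -> [](p1 | ~p2)), 0   [&-rule on 1]
3. ~[](p2 | p1), 0   [&-rule on 1]
4. <>[](p1 | ~p2), 0   [~->-rule on 2]
5. ~[](p1 | ~p2), 0   [~->-rule on 2]
6. ~(p2 | p1), 1   [~[]-rule on 3: fresh world 1, 0R1]
7. ~p2, 1   [~|-rule on 6]
8. ~p1, 1   [~|-rule on 6]
9. [](p1 | ~p2), 2   [<>-rule on 4: fresh world 2, 0R2]
10. p1 | ~p2, 2   [[]-rule on 9 via 2R2]
11. ~p2, 2   [|-rule on 10 (branches; this branch)]
12. ~(p1 | ~p2), 3   [~[]-rule on 5: fresh world 3, 0R3]
13. ~p1, 3   [~|-rule on 12]
14. p2, 3   [~|-rule on 12]
Accessibility: 0R0, 0R1, 0R2, 0R3, 1R1, 2R2, 3R3
Complete open branch: satisfiable in S4, hence also in K, T (this S4-model is also a K-model and a T-model).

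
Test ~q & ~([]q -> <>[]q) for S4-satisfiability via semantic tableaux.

Unsatisfiable (every branch closes)

1. ~q & ~([]q -> <>[]q), 0
2. ~q, 0
3. ~([]q -> <>[]q), 0
4. []q, 0
5. ~<>[]q, 0
6. q, 0
Accessibility: 0R0
Branch closes: q and ~q both at 0.
(One branch shown.) All branches close.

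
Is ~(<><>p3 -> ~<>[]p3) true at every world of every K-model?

No, not valid

Tableau for the negation <><>p3 -> ~<>[]p3:
1. <><>p3 -> ~<>[]p3, u
2. ~<>[]p3, u
The negation has an open branch (countermodel exists).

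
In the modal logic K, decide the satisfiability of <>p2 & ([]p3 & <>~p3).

1. <>p2 & ([]p3 & <>~p3), u
2. <>p2, u   [&-rule on 1]
3. []p3 & <>~p3, u   [&-rule on 1]
4. []p3, u   [&-rule on 3]
5. <>~p3, u   [&-rule on 3]
6. p2, v   [<>-rule on 2: fresh world v, uRv]
7. p3, v   [[]-rule on 4 via uRv]
8. ~p3, w   [<>-rule on 5: fresh world w, uRw]
9. p3, w   [[]-rule on 4 via uRw]
Accessibility: uRv, uRw
Branch closes: p3 and ~p3 both at w.
All branches of the tableau close; one closing branch shown above.

Unsatisfiable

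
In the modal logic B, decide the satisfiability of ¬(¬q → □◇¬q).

1. ¬(¬q → □◇¬q), u
2. ¬q, u
3. ¬□◇¬q, u
4. ¬◇¬q, v
5. q, u
Accessibility: uRu, uRv, vRu, vRv
Branch closes: q and ¬q both at u.
All branches of the tableau close; one closing branch shown above.

Unsatisfiable (every branch closes)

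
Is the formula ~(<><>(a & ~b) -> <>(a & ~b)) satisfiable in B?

Yes, satisfiable

1. ~(<><>(a & ~b) -> <>(a & ~b)), u
2. <><>(a & ~b), u
3. ~<>(a & ~b), u
4. ~(a & ~b), u
5. b, u
6. <>(a & ~b), v
7. ~(a & ~b), v
8. b, v
9. a & ~b, w
10. a, w
11. ~b, w
Accessibility: uRu, uRv, vRu, vRv, vRw, wRv, wRw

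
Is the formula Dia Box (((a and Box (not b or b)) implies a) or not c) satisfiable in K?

1. Dia Box (((a and Box (not b or b)) implies a) or not c), 0
2. Box (((a and Box (not b or b)) implies a) or not c), 1
Accessibility: 0R1

Yes, satisfiable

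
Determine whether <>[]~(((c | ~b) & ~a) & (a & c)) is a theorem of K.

Not valid

Tableau for the negation ~<>[]~(((c | ~b) & ~a) & (a & c)):
1. ~<>[]~(((c | ~b) & ~a) & (a & c)), u
The negation has an open branch (countermodel exists).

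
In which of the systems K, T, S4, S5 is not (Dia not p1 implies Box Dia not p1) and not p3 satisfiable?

K, T, S4

S5-tableau for the formula:
1. not (Dia not p1 implies Box Dia not p1) and not p3, w0
2. not (Dia not p1 implies Box Dia not p1), w0   [and-rule on 1]
3. not p3, w0   [and-rule on 1]
4. Dia not p1, w0   [neg-implies-rule on 2]
5. not Box Dia not p1, w0   [neg-implies-rule on 2]
6. not p1, w1   [Dia-rule on 4: fresh world w1, w0Rw1]
7. not Dia not p1, w2   [neg-Box-rule on 5: fresh world w2, w0Rw2]
8. p1, w0   [neg-Dia-rule on 7 via w2Rw0]
9. p1, w1   [neg-Dia-rule on 7 via w2Rw1]
Accessibility: w0Rw0, w0Rw1, w0Rw2, w1Rw0, w1Rw1, w1Rw2, w2Rw0, w2Rw1, w2Rw2
Branch closes: p1 and not p1 both at w1.
Every branch closes (one shown): unsatisfiable in S5.
S4-tableau for the formula:
1. not (Dia not p1 implies Box Dia not p1) and not p3, w0
2. not (Dia not p1 implies Box Dia not p1), w0   [and-rule on 1]
3. not p3, w0   [and-rule on 1]
4. Dia not p1, w0   [neg-implies-rule on 2]
5. not Box Dia not p1, w0   [neg-implies-rule on 2]
6. not p1, w1   [Dia-rule on 4: fresh world w1, w0Rw1]
7. not Dia not p1, w2   [neg-Box-rule on 5: fresh world w2, w0Rw2]
8. p1, w2   [neg-Dia-rule on 7 via w2Rw2]
Accessibility: w0Rw0, w0Rw1, w0Rw2, w1Rw1, w2Rw2
Complete open branch: satisfiable in S4, hence also in K, T (this S4-model is also a K-model and a T-model).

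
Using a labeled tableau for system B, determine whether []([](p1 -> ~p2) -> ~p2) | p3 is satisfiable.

1. []([](p1 -> ~p2) -> ~p2) | p3, w0
2. p3, w0
Accessibility: w0Rw0

Satisfiable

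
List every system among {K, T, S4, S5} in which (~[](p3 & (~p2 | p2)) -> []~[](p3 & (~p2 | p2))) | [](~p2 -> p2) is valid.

S5-tableau for the negation ~((~[](p3 & (~p2 | p2)) -> []~[](p3 & (~p2 | p2))) | [](~p2 -> p2)):
1. ~((~[](p3 & (~p2 | p2)) -> []~[](p3 & (~p2 | p2))) | [](~p2 -> p2)), 0
2. ~(~[](p3 & (~p2 | p2)) -> []~[](p3 & (~p2 | p2))), 0   [~|-rule on 1]
3. ~[](~p2 -> p2), 0   [~|-rule on 1]
4. ~[](p3 & (~p2 | p2)), 0   [~->-rule on 2]
5. ~[]~[](p3 & (~p2 | p2)), 0   [~->-rule on 2]
6. ~(~p2 -> p2), 1   [~[]-rule on 3: fresh world 1, 0R1]
7. ~p2, 1   [~->-rule on 6]
8. ~(p3 & (~p2 | p2)), 2   [~[]-rule on 4: fresh world 2, 0R2]
9. ~p3, 2   [~&-rule on 8 (branches; this branch)]
10. [](p3 & (~p2 | p2)), 3   [~[]-rule on 5: fresh world 3, 0R3]
11. p3 & (~p2 | p2), 0   [[]-rule on 10 via 3R0]
12. p3, 0   [&-rule on 11]
13. ~p2 | p2, 0   [&-rule on 11]
14. p3 & (~p2 | p2), 1   [[]-rule on 10 via 3R1]
15. p3, 1   [&-rule on 14]
16. ~p2 | p2, 1   [&-rule on 14]
17. p3 & (~p2 | p2), 2   [[]-rule on 10 via 3R2]
18. p3, 2   [&-rule on 17]
19. ~p2 | p2, 2   [&-rule on 17]
Accessibility: 0R0, 0R1, 0R2, 0R3, 1R0, 1R1, 1R2, 1R3, 2R0, 2R1, 2R2, 2R3, 3R0, 3R1, 3R2, 3R3
Branch closes: p3 and ~p3 both at 2.
Every branch closes (one shown): valid in S5.
S4-tableau for the negation ~((~[](p3 & (~p2 | p2)) -> []~[](p3 & (~p2 | p2))) | [](~p2 -> p2)):
1. ~((~[](p3 & (~p2 | p2)) -> []~[](p3 & (~p2 | p2))) | [](~p2 -> p2)), 0
2. ~(~[](p3 & (~p2 | p2)) -> []~[](p3 & (~p2 | p2))), 0   [~|-rule on 1]
3. ~[](~p2 -> p2), 0   [~|-rule on 1]
4. ~[](p3 & (~p2 | p2)), 0   [~->-rule on 2]
5. ~[]~[](p3 & (~p2 | p2)), 0   [~->-rule on 2]
6. ~(~p2 -> p2), 1   [~[]-rule on 3: fresh world 1, 0R1]
7. ~p2, 1   [~->-rule on 6]
8. ~(p3 & (~p2 | p2)), 2   [~[]-rule on 4: fresh world 2, 0R2]
9. ~p3, 2   [~&-rule on 8 (branches; this branch)]
10. [](p3 & (~p2 | p2)), 3   [~[]-rule on 5: fresh world 3, 0R3]
11. p3 & (~p2 | p2), 3   [[]-rule on 10 via 3R3]
12. p3, 3   [&-rule on 11]
13. ~p2 | p2, 3   [&-rule on 11]
14. p2, 3   [|-rule on 13 (branches; this branch)]
Accessibility: 0R0, 0R1, 0R2, 0R3, 1R1, 2R2, 3R3
Complete open branch: countermodel on an S4-frame, so not valid in S4, nor in K, T (the same frame is also a K-frame and a T-frame).

S5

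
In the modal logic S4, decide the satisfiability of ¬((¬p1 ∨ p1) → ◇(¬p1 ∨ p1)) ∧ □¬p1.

1. ¬((¬p1 ∨ p1) → ◇(¬p1 ∨ p1)) ∧ □¬p1, 0
2. ¬((¬p1 ∨ p1) → ◇(¬p1 ∨ p1)), 0   [∧-rule on 1]
3. □¬p1, 0   [∧-rule on 1]
4. ¬p1 ∨ p1, 0   [¬→-rule on 2]
5. ¬◇(¬p1 ∨ p1), 0   [¬→-rule on 2]
6. ¬p1, 0   [□-rule on 3 via 0R0]
7. ¬(¬p1 ∨ p1), 0   [¬◇-rule on 5 via 0R0]
8. p1, 0   [¬∨-rule on 7]
Accessibility: 0R0
Branch closes: p1 and ¬p1 both at 0.
All branches of the tableau close; one closing branch shown above.

Unsatisfiable (every branch closes)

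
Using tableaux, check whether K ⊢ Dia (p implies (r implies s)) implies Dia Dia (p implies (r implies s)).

Tableau for the negation not (Dia (p implies (r implies s)) implies Dia Dia (p implies (r implies s))):
1. not (Dia (p implies (r implies s)) implies Dia Dia (p implies (r implies s))), u
2. Dia (p implies (r implies s)), u
3. not Dia Dia (p implies (r implies s)), u
4. p implies (r implies s), v
5. not Dia (p implies (r implies s)), v
6. r implies s, v
7. s, v
Accessibility: uRv
The negation has an open branch (countermodel exists).

No, not valid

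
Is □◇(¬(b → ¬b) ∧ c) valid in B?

Not valid

Tableau for the negation ¬□◇(¬(b → ¬b) ∧ c):
1. ¬□◇(¬(b → ¬b) ∧ c), w0
2. ¬◇(¬(b → ¬b) ∧ c), w1   [¬□-rule on 1: fresh world w1, w0Rw1]
3. ¬(¬(b → ¬b) ∧ c), w0   [¬◇-rule on 2 via w1Rw0]
4. ¬(¬(b → ¬b) ∧ c), w1   [¬◇-rule on 2 via w1Rw1]
5. ¬c, w0   [¬∧-rule on 3 (branches; this branch)]
6. ¬c, w1   [¬∧-rule on 4 (branches; this branch)]
Accessibility: w0Rw0, w0Rw1, w1Rw0, w1Rw1
The negation has an open branch (countermodel exists).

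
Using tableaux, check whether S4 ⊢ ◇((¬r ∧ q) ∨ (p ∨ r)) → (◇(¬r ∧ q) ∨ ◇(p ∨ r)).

Tableau for the negation ¬(◇((¬r ∧ q) ∨ (p ∨ r)) → (◇(¬r ∧ q) ∨ ◇(p ∨ r))):
1. ¬(◇((¬r ∧ q) ∨ (p ∨ r)) → (◇(¬r ∧ q) ∨ ◇(p ∨ r))), w0
2. ◇((¬r ∧ q) ∨ (p ∨ r)), w0
3. ¬(◇(¬r ∧ q) ∨ ◇(p ∨ r)), w0
4. ¬◇(¬r ∧ q), w0
5. ¬◇(p ∨ r), w0
6. ¬(¬r ∧ q), w0
7. ¬(p ∨ r), w0
8. ¬p, w0
9. ¬r, w0
10. ¬q, w0
11. (¬r ∧ q) ∨ (p ∨ r), w1
12. ¬(¬r ∧ q), w1
13. ¬(p ∨ r), w1
14. ¬p, w1
15. ¬r, w1
16. p ∨ r, w1
17. ¬q, w1
18. r, w1
Accessibility: w0Rw0, w0Rw1, w1Rw1
Branch closes: r and ¬r both at w1.
All branches of the negation close; one closing branch shown above.

Valid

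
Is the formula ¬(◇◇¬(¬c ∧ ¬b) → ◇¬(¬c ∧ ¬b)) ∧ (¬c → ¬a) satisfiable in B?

Satisfiable (open branch found)

1. ¬(◇◇¬(¬c ∧ ¬b) → ◇¬(¬c ∧ ¬b)) ∧ (¬c → ¬a), w0
2. ¬(◇◇¬(¬c ∧ ¬b) → ◇¬(¬c ∧ ¬b)), w0   [∧-rule on 1]
3. ¬c → ¬a, w0   [∧-rule on 1]
4. ◇◇¬(¬c ∧ ¬b), w0   [¬→-rule on 2]
5. ¬◇¬(¬c ∧ ¬b), w0   [¬→-rule on 2]
6. ¬c ∧ ¬b, w0   [¬◇-rule on 5 via w0Rw0]
7. ¬c, w0   [∧-rule on 6]
8. ¬b, w0   [∧-rule on 6]
9. ¬a, w0   [→-rule on 3 (branches; this branch)]
10. ◇¬(¬c ∧ ¬b), w1   [◇-rule on 4: fresh world w1, w0Rw1]
11. ¬c ∧ ¬b, w1   [¬◇-rule on 5 via w0Rw1]
12. ¬c, w1   [∧-rule on 11]
13. ¬b, w1   [∧-rule on 11]
14. ¬(¬c ∧ ¬b), w2   [◇-rule on 10: fresh world w2, w1Rw2]
15. b, w2   [¬∧-rule on 14 (branches; this branch)]
Accessibility: w0Rw0, w0Rw1, w1Rw0, w1Rw1, w1Rw2, w2Rw1, w2Rw2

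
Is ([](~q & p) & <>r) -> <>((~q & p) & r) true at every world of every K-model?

Valid in K

Tableau for the negation ~(([](~q & p) & <>r) -> <>((~q & p) & r)):
1. ~(([](~q & p) & <>r) -> <>((~q & p) & r)), w0
2. [](~q & p) & <>r, w0
3. ~<>((~q & p) & r), w0
4. [](~q & p), w0
5. <>r, w0
6. r, w1
7. ~((~q & p) & r), w1
8. ~q & p, w1
9. ~q, w1
10. p, w1
11. ~(~q & p), w1
12. ~p, w1
Accessibility: w0Rw1
Branch closes: p and ~p both at w1.
All branches of the negation close; one closing branch shown above.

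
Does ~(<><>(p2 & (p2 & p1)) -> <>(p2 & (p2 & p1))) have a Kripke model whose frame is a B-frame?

Satisfiable (open branch found)

1. ~(<><>(p2 & (p2 & p1)) -> <>(p2 & (p2 & p1))), 0
2. <><>(p2 & (p2 & p1)), 0   [~->-rule on 1]
3. ~<>(p2 & (p2 & p1)), 0   [~->-rule on 1]
4. ~(p2 & (p2 & p1)), 0   [~<>-rule on 3 via 0R0]
5. ~(p2 & p1), 0   [~&-rule on 4 (branches; this branch)]
6. ~p1, 0   [~&-rule on 5 (branches; this branch)]
7. <>(p2 & (p2 & p1)), 1   [<>-rule on 2: fresh world 1, 0R1]
8. ~(p2 & (p2 & p1)), 1   [~<>-rule on 3 via 0R1]
9. ~(p2 & p1), 1   [~&-rule on 8 (branches; this branch)]
10. ~p1, 1   [~&-rule on 9 (branches; this branch)]
11. p2 & (p2 & p1), 2   [<>-rule on 7: fresh world 2, 1R2]
12. p2, 2   [&-rule on 11]
13. p2 & p1, 2   [&-rule on 11]
14. p1, 2   [&-rule on 13]
Accessibility: 0R0, 0R1, 1R0, 1R1, 1R2, 2R1, 2R2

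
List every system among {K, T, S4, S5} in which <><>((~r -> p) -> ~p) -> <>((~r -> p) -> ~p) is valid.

S4-tableau for the negation ~(<><>((~r -> p) -> ~p) -> <>((~r -> p) -> ~p)):
1. ~(<><>((~r -> p) -> ~p) -> <>((~r -> p) -> ~p)), u
2. <><>((~r -> p) -> ~p), u
3. ~<>((~r -> p) -> ~p), u
4. ~((~r -> p) -> ~p), u
5. ~r -> p, u
6. p, u
7. <>((~r -> p) -> ~p), v
8. ~((~r -> p) -> ~p), v
9. ~r -> p, v
10. p, v
11. (~r -> p) -> ~p, w
12. ~((~r -> p) -> ~p), w
13. ~r -> p, w
14. p, w
15. ~(~r -> p), w
16. ~r, w
17. ~p, w
Accessibility: uRu, uRv, uRw, vRv, vRw, wRw
Branch closes: p and ~p both at w.
Every branch closes (one shown): valid in S4, hence also in S5 (every theorem of S4 is a theorem of S5).
T-tableau for the negation ~(<><>((~r -> p) -> ~p) -> <>((~r -> p) -> ~p)):
1. ~(<><>((~r -> p) -> ~p) -> <>((~r -> p) -> ~p)), u
2. <><>((~r -> p) -> ~p), u
3. ~<>((~r -> p) -> ~p), u
4. ~((~r -> p) -> ~p), u
5. ~r -> p, u
6. p, u
7. <>((~r -> p) -> ~p), v
8. ~((~r -> p) -> ~p), v
9. ~r -> p, v
10. p, v
11. (~r -> p) -> ~p, w
12. ~p, w
Accessibility: uRu, uRv, vRv, vRw, wRw
Complete open branch: countermodel on a T-frame, so not valid in T, nor in K (the same frame is also a K-frame).

S4, S5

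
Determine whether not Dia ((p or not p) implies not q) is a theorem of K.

No, not valid

Tableau for the negation Dia ((p or not p) implies not q):
1. Dia ((p or not p) implies not q), u
2. (p or not p) implies not q, v
3. not q, v
Accessibility: uRv
The negation has an open branch (countermodel exists).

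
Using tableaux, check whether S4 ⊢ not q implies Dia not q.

Tableau for the negation not (not q implies Dia not q):
1. not (not q implies Dia not q), w0
2. not q, w0   [neg-implies-rule on 1]
3. not Dia not q, w0   [neg-implies-rule on 1]
4. q, w0   [neg-Dia-rule on 3 via w0Rw0]
Accessibility: w0Rw0
Branch closes: q and not q both at w0.
All branches of the negation close; one closing branch shown above.

Yes, valid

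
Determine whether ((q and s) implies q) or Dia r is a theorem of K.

Yes, valid

Tableau for the negation not (((q and s) implies q) or Dia r):
1. not (((q and s) implies q) or Dia r), 0
2. not ((q and s) implies q), 0
3. not Dia r, 0
4. q and s, 0
5. not q, 0
6. q, 0
7. s, 0
Branch closes: q and not q both at 0.
Every branch of the negation's tableau closes; the branch above is one of them.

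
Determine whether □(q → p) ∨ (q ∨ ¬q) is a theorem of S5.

Yes, valid

Tableau for the negation ¬(□(q → p) ∨ (q ∨ ¬q)):
1. ¬(□(q → p) ∨ (q ∨ ¬q)), w0
2. ¬□(q → p), w0   [¬∨-rule on 1]
3. ¬(q ∨ ¬q), w0   [¬∨-rule on 1]
4. ¬q, w0   [¬∨-rule on 3]
5. q, w0   [¬∨-rule on 3]
Accessibility: w0Rw0
Branch closes: q and ¬q both at w0.
Every branch of the negation's tableau closes; the branch above is one of them.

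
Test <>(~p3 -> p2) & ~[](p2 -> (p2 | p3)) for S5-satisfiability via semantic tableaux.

1. <>(~p3 -> p2) & ~[](p2 -> (p2 | p3)), 0
2. <>(~p3 -> p2), 0
3. ~[](p2 -> (p2 | p3)), 0
4. ~p3 -> p2, 1
5. p2, 1
6. ~(p2 -> (p2 | p3)), 2
7. p2, 2
8. ~(p2 | p3), 2
9. ~p2, 2
10. ~p3, 2
Accessibility: 0R0, 0R1, 0R2, 1R0, 1R1, 1R2, 2R0, 2R1, 2R2
Branch closes: p2 and ~p2 both at 2.
All branches of the tableau close; one closing branch shown above.

No, unsatisfiable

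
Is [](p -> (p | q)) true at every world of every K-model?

Tableau for the negation ~[](p -> (p | q)):
1. ~[](p -> (p | q)), 0
2. ~(p -> (p | q)), 1
3. p, 1
4. ~(p | q), 1
5. ~p, 1
6. ~q, 1
Accessibility: 0R1
Branch closes: p and ~p both at 1.
All branches of the negation close; one closing branch shown above.

Valid in K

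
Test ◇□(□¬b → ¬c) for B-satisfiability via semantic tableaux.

1. ◇□(□¬b → ¬c), u
2. □(□¬b → ¬c), v   [◇-rule on 1: fresh world v, uRv]
3. □¬b → ¬c, u   [□-rule on 2 via vRu]
4. □¬b → ¬c, v   [□-rule on 2 via vRv]
5. ¬c, u   [→-rule on 3 (branches; this branch)]
6. ¬c, v   [→-rule on 4 (branches; this branch)]
Accessibility: uRu, uRv, vRu, vRv

Satisfiable (open branch found)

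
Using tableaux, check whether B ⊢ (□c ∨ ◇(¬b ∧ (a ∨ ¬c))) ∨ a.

Tableau for the negation ¬((□c ∨ ◇(¬b ∧ (a ∨ ¬c))) ∨ a):
1. ¬((□c ∨ ◇(¬b ∧ (a ∨ ¬c))) ∨ a), 0
2. ¬(□c ∨ ◇(¬b ∧ (a ∨ ¬c))), 0   [¬∨-rule on 1]
3. ¬a, 0   [¬∨-rule on 1]
4. ¬□c, 0   [¬∨-rule on 2]
5. ¬◇(¬b ∧ (a ∨ ¬c)), 0   [¬∨-rule on 2]
6. ¬(¬b ∧ (a ∨ ¬c)), 0   [¬◇-rule on 5 via 0R0]
7. ¬(a ∨ ¬c), 0   [¬∧-rule on 6 (branches; this branch)]
8. c, 0   [¬∨-rule on 7]
9. ¬c, 1   [¬□-rule on 4: fresh world 1, 0R1]
10. ¬(¬b ∧ (a ∨ ¬c)), 1   [¬◇-rule on 5 via 0R1]
11. b, 1   [¬∧-rule on 10 (branches; this branch)]
Accessibility: 0R0, 0R1, 1R0, 1R1
The negation has an open branch (countermodel exists).

Not valid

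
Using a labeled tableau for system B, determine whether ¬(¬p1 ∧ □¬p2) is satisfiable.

1. ¬(¬p1 ∧ □¬p2), w0
2. ¬□¬p2, w0
3. p2, w1
Accessibility: w0Rw0, w0Rw1, w1Rw0, w1Rw1

Satisfiable (open branch found)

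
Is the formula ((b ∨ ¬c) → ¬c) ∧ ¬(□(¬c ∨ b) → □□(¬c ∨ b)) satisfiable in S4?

Unsatisfiable (every branch closes)

1. ((b ∨ ¬c) → ¬c) ∧ ¬(□(¬c ∨ b) → □□(¬c ∨ b)), u
2. (b ∨ ¬c) → ¬c, u   [∧-rule on 1]
3. ¬(□(¬c ∨ b) → □□(¬c ∨ b)), u   [∧-rule on 1]
4. □(¬c ∨ b), u   [¬→-rule on 3]
5. ¬□□(¬c ∨ b), u   [¬→-rule on 3]
6. ¬c ∨ b, u   [□-rule on 4 via uRu]
7. ¬c, u   [→-rule on 2 (branches; this branch)]
8. b, u   [∨-rule on 6 (branches; this branch)]
9. ¬□(¬c ∨ b), v   [¬□-rule on 5: fresh world v, uRv]
10. ¬c ∨ b, v   [□-rule on 4 via uRv]
11. b, v   [∨-rule on 10 (branches; this branch)]
12. ¬(¬c ∨ b), w   [¬□-rule on 9: fresh world w, vRw]
13. c, w   [¬∨-rule on 12]
14. ¬b, w   [¬∨-rule on 12]
15. ¬c ∨ b, w   [□-rule on 4 via uRw]
16. b, w   [∨-rule on 15 (branches; this branch)]
Accessibility: uRu, uRv, uRw, vRv, vRw, wRw
Branch closes: b and ¬b both at w.
All branches of the tableau close; one closing branch shown above.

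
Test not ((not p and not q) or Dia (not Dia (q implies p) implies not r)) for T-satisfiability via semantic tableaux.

1. not ((not p and not q) or Dia (not Dia (q implies p) implies not r)), u
2. not (not p and not q), u
3. not Dia (not Dia (q implies p) implies not r), u
4. not (not Dia (q implies p) implies not r), u
5. not Dia (q implies p), u
6. r, u
7. not (q implies p), u
8. q, u
9. not p, u
Accessibility: uRu

Yes, satisfiable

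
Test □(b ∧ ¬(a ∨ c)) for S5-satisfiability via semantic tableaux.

Satisfiable

1. □(b ∧ ¬(a ∨ c)), w0
2. b ∧ ¬(a ∨ c), w0
3. b, w0
4. ¬(a ∨ c), w0
5. ¬a, w0
6. ¬c, w0
Accessibility: w0Rw0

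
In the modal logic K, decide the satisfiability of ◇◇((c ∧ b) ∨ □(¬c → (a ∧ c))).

1. ◇◇((c ∧ b) ∨ □(¬c → (a ∧ c))), u
2. ◇((c ∧ b) ∨ □(¬c → (a ∧ c))), v
3. (c ∧ b) ∨ □(¬c → (a ∧ c)), w
4. □(¬c → (a ∧ c)), w
Accessibility: uRv, vRw

Satisfiable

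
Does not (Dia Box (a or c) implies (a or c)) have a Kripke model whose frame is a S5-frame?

No, unsatisfiable

1. not (Dia Box (a or c) implies (a or c)), 0
2. Dia Box (a or c), 0
3. not (a or c), 0
4. not a, 0
5. not c, 0
6. Box (a or c), 1
7. a or c, 0
8. a or c, 1
9. c, 0
Accessibility: 0R0, 0R1, 1R0, 1R1
Branch closes: c and not c both at 0.
(One branch shown.) All branches close.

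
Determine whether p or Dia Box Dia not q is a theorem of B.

No, not valid

Tableau for the negation not (p or Dia Box Dia not q):
1. not (p or Dia Box Dia not q), 0
2. not p, 0
3. not Dia Box Dia not q, 0
4. not Box Dia not q, 0
5. not Dia not q, 1
6. not Box Dia not q, 1
7. q, 0
8. q, 1
9. not Dia not q, 2
10. q, 2
Accessibility: 0R0, 0R1, 1R0, 1R1, 1R2, 2R1, 2R2
The negation has an open branch (countermodel exists).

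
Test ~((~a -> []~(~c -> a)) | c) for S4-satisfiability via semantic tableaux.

Satisfiable

1. ~((~a -> []~(~c -> a)) | c), 0
2. ~(~a -> []~(~c -> a)), 0   [~|-rule on 1]
3. ~c, 0   [~|-rule on 1]
4. ~a, 0   [~->-rule on 2]
5. ~[]~(~c -> a), 0   [~->-rule on 2]
6. ~c -> a, 1   [~[]-rule on 5: fresh world 1, 0R1]
7. a, 1   [->-rule on 6 (branches; this branch)]
Accessibility: 0R0, 0R1, 1R1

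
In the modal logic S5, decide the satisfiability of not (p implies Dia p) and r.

Unsatisfiable

1. not (p implies Dia p) and r, 0
2. not (p implies Dia p), 0
3. r, 0
4. p, 0
5. not Dia p, 0
6. not p, 0
Accessibility: 0R0
Branch closes: p and not p both at 0.
Every branch closes; the branch above is one of them.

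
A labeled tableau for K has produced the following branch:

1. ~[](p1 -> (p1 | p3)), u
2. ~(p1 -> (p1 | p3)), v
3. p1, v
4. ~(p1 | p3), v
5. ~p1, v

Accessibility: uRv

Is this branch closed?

Both p1 and ~p1 appear at v.

Closed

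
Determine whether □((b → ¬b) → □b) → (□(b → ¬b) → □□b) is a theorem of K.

Yes, valid

Tableau for the negation ¬(□((b → ¬b) → □b) → (□(b → ¬b) → □□b)):
1. ¬(□((b → ¬b) → □b) → (□(b → ¬b) → □□b)), w0
2. □((b → ¬b) → □b), w0   [¬→-rule on 1]
3. ¬(□(b → ¬b) → □□b), w0   [¬→-rule on 1]
4. □(b → ¬b), w0   [¬→-rule on 3]
5. ¬□□b, w0   [¬→-rule on 3]
6. ¬□b, w1   [¬□-rule on 5: fresh world w1, w0Rw1]
7. (b → ¬b) → □b, w1   [□-rule on 2 via w0Rw1]
8. b → ¬b, w1   [□-rule on 4 via w0Rw1]
9. □b, w1   [→-rule on 7 (branches; this branch)]
10. ¬b, w1   [→-rule on 8 (branches; this branch)]
11. ¬b, w2   [¬□-rule on 6: fresh world w2, w1Rw2]
12. b, w2   [□-rule on 9 via w1Rw2]
Accessibility: w0Rw1, w1Rw2
Branch closes: b and ¬b both at w2.
All branches of the negation close; one closing branch shown above.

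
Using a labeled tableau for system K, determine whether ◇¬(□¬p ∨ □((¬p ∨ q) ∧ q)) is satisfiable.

Yes, satisfiable

1. ◇¬(□¬p ∨ □((¬p ∨ q) ∧ q)), w0
2. ¬(□¬p ∨ □((¬p ∨ q) ∧ q)), w1   [◇-rule on 1: fresh world w1, w0Rw1]
3. ¬□¬p, w1   [¬∨-rule on 2]
4. ¬□((¬p ∨ q) ∧ q), w1   [¬∨-rule on 2]
5. p, w2   [¬□-rule on 3: fresh world w2, w1Rw2]
6. ¬((¬p ∨ q) ∧ q), w3   [¬□-rule on 4: fresh world w3, w1Rw3]
7. ¬q, w3   [¬∧-rule on 6 (branches; this branch)]
Accessibility: w0Rw1, w1Rw2, w1Rw3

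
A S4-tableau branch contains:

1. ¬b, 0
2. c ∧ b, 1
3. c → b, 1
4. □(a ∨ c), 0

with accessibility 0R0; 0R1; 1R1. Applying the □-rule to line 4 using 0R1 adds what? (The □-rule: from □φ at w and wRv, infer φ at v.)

a ∨ c, 1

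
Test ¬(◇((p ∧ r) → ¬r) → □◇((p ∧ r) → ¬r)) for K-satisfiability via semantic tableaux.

1. ¬(◇((p ∧ r) → ¬r) → □◇((p ∧ r) → ¬r)), 0
2. ◇((p ∧ r) → ¬r), 0   [¬→-rule on 1]
3. ¬□◇((p ∧ r) → ¬r), 0   [¬→-rule on 1]
4. (p ∧ r) → ¬r, 1   [◇-rule on 2: fresh world 1, 0R1]
5. ¬r, 1   [→-rule on 4 (branches; this branch)]
6. ¬◇((p ∧ r) → ¬r), 2   [¬□-rule on 3: fresh world 2, 0R2]
Accessibility: 0R1, 0R2

Yes, satisfiable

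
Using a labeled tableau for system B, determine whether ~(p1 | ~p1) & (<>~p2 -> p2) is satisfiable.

Unsatisfiable

1. ~(p1 | ~p1) & (<>~p2 -> p2), u
2. ~(p1 | ~p1), u
3. <>~p2 -> p2, u
4. ~p1, u
5. p1, u
Accessibility: uRu
Branch closes: p1 and ~p1 both at u.
(One branch shown.) All branches close.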